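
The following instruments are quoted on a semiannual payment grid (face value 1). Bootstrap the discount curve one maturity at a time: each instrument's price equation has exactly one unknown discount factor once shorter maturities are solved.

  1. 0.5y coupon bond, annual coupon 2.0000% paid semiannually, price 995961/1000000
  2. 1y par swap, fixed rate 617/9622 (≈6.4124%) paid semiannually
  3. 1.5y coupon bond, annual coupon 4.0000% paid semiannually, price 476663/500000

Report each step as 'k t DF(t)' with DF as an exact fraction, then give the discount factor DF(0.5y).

1 1/2 9861/10000
2 1 9383/10000
3 3/2 8969/10000
DF(0.5y) = 9861/10000 ≈ 0.986100

step 1 [0.5y] bond c/2=1/100: DF=(995961/1000000 − 1/100·(0))/(1+1/100) = 9861/10000 ≈ 0.986100
step 2 [1y] swap r/2=617/19244: DF=(1 − 617/19244·(0.986100))/(1+617/19244) = 9383/10000 ≈ 0.938300
step 3 [1.5y] bond c/2=1/50: DF=(476663/500000 − 1/50·(0.986100+0.938300))/(1+1/50) = 8969/10000 ≈ 0.896900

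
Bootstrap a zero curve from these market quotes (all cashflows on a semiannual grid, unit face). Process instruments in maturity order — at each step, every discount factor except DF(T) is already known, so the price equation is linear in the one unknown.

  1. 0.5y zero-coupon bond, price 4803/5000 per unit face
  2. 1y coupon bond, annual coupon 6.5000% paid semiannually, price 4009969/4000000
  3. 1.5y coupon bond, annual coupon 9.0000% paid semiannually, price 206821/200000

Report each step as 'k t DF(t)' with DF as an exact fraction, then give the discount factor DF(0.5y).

step 1 [0.5y] zero: DF = P = 4803/5000 ≈ 0.960600
step 2 [1y] bond c/2=13/400: DF=(4009969/4000000 − 13/400·(0.960600))/(1+13/400) = 9407/10000 ≈ 0.940700
step 3 [1.5y] bond c/2=9/200: DF=(206821/200000 − 9/200·(0.960600+0.940700))/(1+9/200) = 9077/10000 ≈ 0.907700

1 1/2 4803/5000
2 1 9407/10000
3 3/2 9077/10000
DF(0.5y) = 4803/5000 ≈ 0.960600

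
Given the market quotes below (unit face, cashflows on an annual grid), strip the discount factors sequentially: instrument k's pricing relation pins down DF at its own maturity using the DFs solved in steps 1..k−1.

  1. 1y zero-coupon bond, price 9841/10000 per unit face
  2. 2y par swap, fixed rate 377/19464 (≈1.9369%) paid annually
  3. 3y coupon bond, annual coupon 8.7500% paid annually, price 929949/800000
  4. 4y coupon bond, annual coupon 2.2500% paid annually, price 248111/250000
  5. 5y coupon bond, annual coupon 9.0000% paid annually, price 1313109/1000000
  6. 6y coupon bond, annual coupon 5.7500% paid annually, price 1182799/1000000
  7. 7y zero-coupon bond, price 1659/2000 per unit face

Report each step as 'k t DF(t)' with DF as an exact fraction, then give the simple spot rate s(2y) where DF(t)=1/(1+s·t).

1 1 9841/10000
2 2 9623/10000
3 3 9123/10000
4 4 9077/10000
5 5 8937/10000
6 6 8651/10000
7 7 1659/2000
s(2y) = (1/(9623/10000) − 1)/(2) = 377/19246 ≈ 1.9588%

step 1 [1y] zero: DF = P = 9841/10000 ≈ 0.984100
step 2 [2y] swap r/1=377/19464: DF=(1 − 377/19464·(0.984100))/(1+377/19464) = 9623/10000 ≈ 0.962300
step 3 [3y] bond c/1=7/80: DF=(929949/800000 − 7/80·(0.984100+0.962300))/(1+7/80) = 9123/10000 ≈ 0.912300
step 4 [4y] bond c/1=9/400: DF=(248111/250000 − 9/400·(0.984100+0.962300+0.912300))/(1+9/400) = 9077/10000 ≈ 0.907700
step 5 [5y] bond c/1=9/100: DF=(1313109/1000000 − 9/100·(0.984100+0.962300+0.912300+0.907700))/(1+9/100) = 8937/10000 ≈ 0.893700
step 6 [6y] bond c/1=23/400: DF=(1182799/1000000 − 23/400·(0.984100+0.962300+0.912300+0.907700+0.893700))/(1+23/400) = 8651/10000 ≈ 0.865100
step 7 [7y] zero: DF = P = 1659/2000 ≈ 0.829500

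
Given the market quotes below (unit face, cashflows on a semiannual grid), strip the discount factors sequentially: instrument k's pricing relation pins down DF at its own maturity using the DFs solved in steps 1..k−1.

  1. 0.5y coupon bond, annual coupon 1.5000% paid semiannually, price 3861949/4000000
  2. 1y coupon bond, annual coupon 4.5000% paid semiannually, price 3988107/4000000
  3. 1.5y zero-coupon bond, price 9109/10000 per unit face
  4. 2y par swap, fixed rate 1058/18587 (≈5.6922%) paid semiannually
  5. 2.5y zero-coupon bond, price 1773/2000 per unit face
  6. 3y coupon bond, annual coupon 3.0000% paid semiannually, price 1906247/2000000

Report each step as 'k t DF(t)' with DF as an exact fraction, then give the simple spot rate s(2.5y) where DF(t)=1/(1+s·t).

1 1/2 9583/10000
2 1 477/500
3 3/2 9109/10000
4 2 4471/5000
5 5/2 1773/2000
6 3 871/1000
s(2.5y) = (1/(1773/2000) − 1)/(5/2) = 454/8865 ≈ 5.1213%

step 1 [0.5y] bond c/2=3/400: DF=(3861949/4000000 − 3/400·(0))/(1+3/400) = 9583/10000 ≈ 0.958300
step 2 [1y] bond c/2=9/400: DF=(3988107/4000000 − 9/400·(0.958300))/(1+9/400) = 477/500 ≈ 0.954000
step 3 [1.5y] zero: DF = P = 9109/10000 ≈ 0.910900
step 4 [2y] swap r/2=529/18587: DF=(1 − 529/18587·(0.958300+0.954000+0.910900))/(1+529/18587) = 4471/5000 ≈ 0.894200
step 5 [2.5y] zero: DF = P = 1773/2000 ≈ 0.886500
step 6 [3y] bond c/2=3/200: DF=(1906247/2000000 − 3/200·(0.958300+0.954000+0.910900+0.894200+0.886500))/(1+3/200) = 871/1000 ≈ 0.871000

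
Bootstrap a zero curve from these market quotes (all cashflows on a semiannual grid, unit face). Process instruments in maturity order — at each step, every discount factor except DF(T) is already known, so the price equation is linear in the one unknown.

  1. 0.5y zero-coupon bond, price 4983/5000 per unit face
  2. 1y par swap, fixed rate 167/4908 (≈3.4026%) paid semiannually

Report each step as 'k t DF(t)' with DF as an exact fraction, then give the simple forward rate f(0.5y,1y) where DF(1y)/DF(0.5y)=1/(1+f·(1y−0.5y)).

1 1/2 4983/5000
2 1 4833/5000
f(0.5y,1y) = ((4983/5000)/(4833/5000) − 1)/(1/2) = 100/1611 ≈ 6.2073%

step 1 [0.5y] zero: DF = P = 4983/5000 ≈ 0.996600
step 2 [1y] swap r/2=167/9816: DF=(1 − 167/9816·(0.996600))/(1+167/9816) = 4833/5000 ≈ 0.966600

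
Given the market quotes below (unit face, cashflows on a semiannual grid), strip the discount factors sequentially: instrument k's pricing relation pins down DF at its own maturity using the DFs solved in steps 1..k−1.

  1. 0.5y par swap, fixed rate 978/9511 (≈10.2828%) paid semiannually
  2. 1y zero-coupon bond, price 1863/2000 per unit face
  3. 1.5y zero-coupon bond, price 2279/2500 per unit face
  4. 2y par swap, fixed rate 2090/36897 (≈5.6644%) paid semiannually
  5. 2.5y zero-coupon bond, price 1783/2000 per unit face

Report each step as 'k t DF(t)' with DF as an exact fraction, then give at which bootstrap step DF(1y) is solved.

1 1/2 9511/10000
2 1 1863/2000
3 3/2 2279/2500
4 2 1791/2000
5 5/2 1783/2000
DF(1y) is solved at step 2

step 1 [0.5y] swap r/2=489/9511: DF=(1 − 489/9511·(0))/(1+489/9511) = 9511/10000 ≈ 0.951100
step 2 [1y] zero: DF = P = 1863/2000 ≈ 0.931500
step 3 [1.5y] zero: DF = P = 2279/2500 ≈ 0.911600
step 4 [2y] swap r/2=1045/36897: DF=(1 − 1045/36897·(0.951100+0.931500+0.911600))/(1+1045/36897) = 1791/2000 ≈ 0.895500
step 5 [2.5y] zero: DF = P = 1783/2000 ≈ 0.891500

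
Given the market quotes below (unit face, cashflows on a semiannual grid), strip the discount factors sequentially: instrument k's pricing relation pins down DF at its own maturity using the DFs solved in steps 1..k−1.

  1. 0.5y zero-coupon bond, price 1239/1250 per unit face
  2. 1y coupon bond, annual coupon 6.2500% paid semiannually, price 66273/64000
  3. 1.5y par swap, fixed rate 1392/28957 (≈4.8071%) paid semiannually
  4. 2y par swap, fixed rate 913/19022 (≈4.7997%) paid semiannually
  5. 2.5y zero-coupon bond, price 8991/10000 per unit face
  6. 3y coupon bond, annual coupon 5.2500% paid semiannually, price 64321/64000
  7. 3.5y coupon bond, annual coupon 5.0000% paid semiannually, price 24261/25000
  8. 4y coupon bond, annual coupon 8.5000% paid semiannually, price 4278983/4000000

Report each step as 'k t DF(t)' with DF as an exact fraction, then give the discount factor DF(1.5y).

step 1 [0.5y] zero: DF = P = 1239/1250 ≈ 0.991200
step 2 [1y] bond c/2=1/32: DF=(66273/64000 − 1/32·(0.991200))/(1+1/32) = 9741/10000 ≈ 0.974100
step 3 [1.5y] swap r/2=696/28957: DF=(1 − 696/28957·(0.991200+0.974100))/(1+696/28957) = 1163/1250 ≈ 0.930400
step 4 [2y] swap r/2=913/38044: DF=(1 − 913/38044·(0.991200+0.974100+0.930400))/(1+913/38044) = 9087/10000 ≈ 0.908700
step 5 [2.5y] zero: DF = P = 8991/10000 ≈ 0.899100
step 6 [3y] bond c/2=21/800: DF=(64321/64000 − 21/800·(0.991200+0.974100+0.930400+0.908700+0.899100))/(1+21/800) = 859/1000 ≈ 0.859000
step 7 [3.5y] bond c/2=1/40: DF=(24261/25000 − 1/40·(0.991200+0.974100+0.930400+0.908700+0.899100+0.859000))/(1+1/40) = 8111/10000 ≈ 0.811100
step 8 [4y] bond c/2=17/400: DF=(4278983/4000000 − 17/400·(0.991200+0.974100+0.930400+0.908700+0.899100+0.859000+0.811100))/(1+17/400) = 7663/10000 ≈ 0.766300

1 1/2 1239/1250
2 1 9741/10000
3 3/2 1163/1250
4 2 9087/10000
5 5/2 8991/10000
6 3 859/1000
7 7/2 8111/10000
8 4 7663/10000
DF(1.5y) = 1163/1250 ≈ 0.930400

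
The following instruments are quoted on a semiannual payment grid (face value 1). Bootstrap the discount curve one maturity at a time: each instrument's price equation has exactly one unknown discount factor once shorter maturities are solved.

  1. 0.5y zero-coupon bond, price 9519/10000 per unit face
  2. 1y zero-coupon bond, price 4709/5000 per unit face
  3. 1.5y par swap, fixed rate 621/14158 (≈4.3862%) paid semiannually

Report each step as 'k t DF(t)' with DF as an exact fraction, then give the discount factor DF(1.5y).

step 1 [0.5y] zero: DF = P = 9519/10000 ≈ 0.951900
step 2 [1y] zero: DF = P = 4709/5000 ≈ 0.941800
step 3 [1.5y] swap r/2=621/28316: DF=(1 − 621/28316·(0.951900+0.941800))/(1+621/28316) = 9379/10000 ≈ 0.937900

1 1/2 9519/10000
2 1 4709/5000
3 3/2 9379/10000
DF(1.5y) = 9379/10000 ≈ 0.937900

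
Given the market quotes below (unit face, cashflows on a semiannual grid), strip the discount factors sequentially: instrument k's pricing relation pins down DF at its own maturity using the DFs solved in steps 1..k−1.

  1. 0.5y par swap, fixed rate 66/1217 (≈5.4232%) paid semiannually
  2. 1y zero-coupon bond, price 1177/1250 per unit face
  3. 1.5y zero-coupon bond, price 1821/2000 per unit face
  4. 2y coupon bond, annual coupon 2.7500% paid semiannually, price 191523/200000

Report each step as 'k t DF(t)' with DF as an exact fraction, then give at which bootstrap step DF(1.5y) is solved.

1 1/2 1217/1250
2 1 1177/1250
3 3/2 1821/2000
4 2 9063/10000
DF(1.5y) is solved at step 3

step 1 [0.5y] swap r/2=33/1217: DF=(1 − 33/1217·(0))/(1+33/1217) = 1217/1250 ≈ 0.973600
step 2 [1y] zero: DF = P = 1177/1250 ≈ 0.941600
step 3 [1.5y] zero: DF = P = 1821/2000 ≈ 0.910500
step 4 [2y] bond c/2=11/800: DF=(191523/200000 − 11/800·(0.973600+0.941600+0.910500))/(1+11/800) = 9063/10000 ≈ 0.906300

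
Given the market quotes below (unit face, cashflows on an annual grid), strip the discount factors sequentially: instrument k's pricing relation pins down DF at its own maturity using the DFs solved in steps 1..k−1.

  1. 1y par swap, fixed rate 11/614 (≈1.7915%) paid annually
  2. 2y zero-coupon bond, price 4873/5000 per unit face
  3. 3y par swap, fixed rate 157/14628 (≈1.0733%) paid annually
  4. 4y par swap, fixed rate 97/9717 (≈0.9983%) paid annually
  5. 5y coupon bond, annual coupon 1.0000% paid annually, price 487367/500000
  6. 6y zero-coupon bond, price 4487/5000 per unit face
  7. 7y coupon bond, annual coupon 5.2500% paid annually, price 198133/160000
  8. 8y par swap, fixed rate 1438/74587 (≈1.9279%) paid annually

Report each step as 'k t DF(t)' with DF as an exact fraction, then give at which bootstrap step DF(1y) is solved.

step 1 [1y] swap r/1=11/614: DF=(1 − 11/614·(0))/(1+11/614) = 614/625 ≈ 0.982400
step 2 [2y] zero: DF = P = 4873/5000 ≈ 0.974600
step 3 [3y] swap r/1=157/14628: DF=(1 − 157/14628·(0.982400+0.974600))/(1+157/14628) = 4843/5000 ≈ 0.968600
step 4 [4y] swap r/1=97/9717: DF=(1 − 97/9717·(0.982400+0.974600+0.968600))/(1+97/9717) = 2403/2500 ≈ 0.961200
step 5 [5y] bond c/1=1/100: DF=(487367/500000 − 1/100·(0.982400+0.974600+0.968600+0.961200))/(1+1/100) = 4633/5000 ≈ 0.926600
step 6 [6y] zero: DF = P = 4487/5000 ≈ 0.897400
step 7 [7y] bond c/1=21/400: DF=(198133/160000 − 21/400·(0.982400+0.974600+0.968600+0.961200+0.926600+0.897400))/(1+21/400) = 8917/10000 ≈ 0.891700
step 8 [8y] swap r/1=1438/74587: DF=(1 − 1438/74587·(0.982400+0.974600+0.968600+0.961200+0.926600+0.897400+0.891700))/(1+1438/74587) = 4281/5000 ≈ 0.856200

1 1 614/625
2 2 4873/5000
3 3 4843/5000
4 4 2403/2500
5 5 4633/5000
6 6 4487/5000
7 7 8917/10000
8 8 4281/5000
DF(1y) is solved at step 1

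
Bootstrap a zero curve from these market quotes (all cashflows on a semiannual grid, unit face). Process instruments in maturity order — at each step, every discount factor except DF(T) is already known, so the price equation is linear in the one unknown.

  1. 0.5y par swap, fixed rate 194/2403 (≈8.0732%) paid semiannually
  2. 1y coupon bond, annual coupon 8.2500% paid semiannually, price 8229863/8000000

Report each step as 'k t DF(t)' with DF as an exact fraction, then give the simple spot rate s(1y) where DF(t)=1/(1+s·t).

step 1 [0.5y] swap r/2=97/2403: DF=(1 − 97/2403·(0))/(1+97/2403) = 2403/2500 ≈ 0.961200
step 2 [1y] bond c/2=33/800: DF=(8229863/8000000 − 33/800·(0.961200))/(1+33/800) = 9499/10000 ≈ 0.949900

1 1/2 2403/2500
2 1 9499/10000
s(1y) = (1/(9499/10000) − 1)/(1) = 501/9499 ≈ 5.2742%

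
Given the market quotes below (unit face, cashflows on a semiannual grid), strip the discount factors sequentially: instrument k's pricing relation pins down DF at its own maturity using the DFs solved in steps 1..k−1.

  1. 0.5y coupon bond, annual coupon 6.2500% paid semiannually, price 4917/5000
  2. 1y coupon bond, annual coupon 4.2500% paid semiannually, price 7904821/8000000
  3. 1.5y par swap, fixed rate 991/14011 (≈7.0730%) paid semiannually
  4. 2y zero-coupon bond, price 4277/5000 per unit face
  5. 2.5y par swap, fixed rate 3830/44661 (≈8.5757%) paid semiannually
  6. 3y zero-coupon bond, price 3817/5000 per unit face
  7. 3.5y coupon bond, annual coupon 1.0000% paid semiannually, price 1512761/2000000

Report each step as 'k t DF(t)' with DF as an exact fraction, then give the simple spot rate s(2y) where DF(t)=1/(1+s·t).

step 1 [0.5y] bond c/2=1/32: DF=(4917/5000 − 1/32·(0))/(1+1/32) = 596/625 ≈ 0.953600
step 2 [1y] bond c/2=17/800: DF=(7904821/8000000 − 17/800·(0.953600))/(1+17/800) = 9477/10000 ≈ 0.947700
step 3 [1.5y] swap r/2=991/28022: DF=(1 − 991/28022·(0.953600+0.947700))/(1+991/28022) = 9009/10000 ≈ 0.900900
step 4 [2y] zero: DF = P = 4277/5000 ≈ 0.855400
step 5 [2.5y] swap r/2=1915/44661: DF=(1 − 1915/44661·(0.953600+0.947700+0.900900+0.855400))/(1+1915/44661) = 1617/2000 ≈ 0.808500
step 6 [3y] zero: DF = P = 3817/5000 ≈ 0.763400
step 7 [3.5y] bond c/2=1/200: DF=(1512761/2000000 − 1/200·(0.953600+0.947700+0.900900+0.855400+0.808500+0.763400))/(1+1/200) = 3633/5000 ≈ 0.726600

1 1/2 596/625
2 1 9477/10000
3 3/2 9009/10000
4 2 4277/5000
5 5/2 1617/2000
6 3 3817/5000
7 7/2 3633/5000
s(2y) = (1/(4277/5000) − 1)/(2) = 723/8554 ≈ 8.4522%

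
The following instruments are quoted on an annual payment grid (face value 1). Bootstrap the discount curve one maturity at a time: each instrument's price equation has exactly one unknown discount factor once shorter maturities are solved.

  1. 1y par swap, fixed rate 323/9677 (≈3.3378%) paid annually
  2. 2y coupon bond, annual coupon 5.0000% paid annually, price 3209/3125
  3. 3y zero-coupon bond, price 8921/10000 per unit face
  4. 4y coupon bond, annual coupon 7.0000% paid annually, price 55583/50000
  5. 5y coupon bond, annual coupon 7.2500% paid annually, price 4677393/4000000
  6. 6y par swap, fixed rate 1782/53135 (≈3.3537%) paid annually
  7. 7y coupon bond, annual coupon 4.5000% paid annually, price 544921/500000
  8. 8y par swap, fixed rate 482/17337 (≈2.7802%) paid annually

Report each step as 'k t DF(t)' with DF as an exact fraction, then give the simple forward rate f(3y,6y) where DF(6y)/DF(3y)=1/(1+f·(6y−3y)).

1 1 9677/10000
2 2 9319/10000
3 3 8921/10000
4 4 8563/10000
5 5 8437/10000
6 6 4109/5000
7 7 8141/10000
8 8 1009/1250
f(3y,6y) = ((8921/10000)/(4109/5000) − 1)/(3) = 703/24654 ≈ 2.8515%

step 1 [1y] swap r/1=323/9677: DF=(1 − 323/9677·(0))/(1+323/9677) = 9677/10000 ≈ 0.967700
step 2 [2y] bond c/1=1/20: DF=(3209/3125 − 1/20·(0.967700))/(1+1/20) = 9319/10000 ≈ 0.931900
step 3 [3y] zero: DF = P = 8921/10000 ≈ 0.892100
step 4 [4y] bond c/1=7/100: DF=(55583/50000 − 7/100·(0.967700+0.931900+0.892100))/(1+7/100) = 8563/10000 ≈ 0.856300
step 5 [5y] bond c/1=29/400: DF=(4677393/4000000 − 29/400·(0.967700+0.931900+0.892100+0.856300))/(1+29/400) = 8437/10000 ≈ 0.843700
step 6 [6y] swap r/1=1782/53135: DF=(1 − 1782/53135·(0.967700+0.931900+0.892100+0.856300+0.843700))/(1+1782/53135) = 4109/5000 ≈ 0.821800
step 7 [7y] bond c/1=9/200: DF=(544921/500000 − 9/200·(0.967700+0.931900+0.892100+0.856300+0.843700+0.821800))/(1+9/200) = 8141/10000 ≈ 0.814100
step 8 [8y] swap r/1=482/17337: DF=(1 − 482/17337·(0.967700+0.931900+0.892100+0.856300+0.843700+0.821800+0.814100))/(1+482/17337) = 1009/1250 ≈ 0.807200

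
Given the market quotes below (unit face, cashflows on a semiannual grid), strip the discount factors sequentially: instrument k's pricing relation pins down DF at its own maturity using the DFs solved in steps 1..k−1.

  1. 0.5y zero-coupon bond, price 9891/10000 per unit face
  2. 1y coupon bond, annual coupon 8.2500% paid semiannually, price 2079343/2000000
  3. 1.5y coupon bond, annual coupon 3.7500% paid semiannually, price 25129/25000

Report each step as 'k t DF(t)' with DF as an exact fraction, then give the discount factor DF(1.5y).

step 1 [0.5y] zero: DF = P = 9891/10000 ≈ 0.989100
step 2 [1y] bond c/2=33/800: DF=(2079343/2000000 − 33/800·(0.989100))/(1+33/800) = 9593/10000 ≈ 0.959300
step 3 [1.5y] bond c/2=3/160: DF=(25129/25000 − 3/160·(0.989100+0.959300))/(1+3/160) = 2377/2500 ≈ 0.950800

1 1/2 9891/10000
2 1 9593/10000
3 3/2 2377/2500
DF(1.5y) = 2377/2500 ≈ 0.950800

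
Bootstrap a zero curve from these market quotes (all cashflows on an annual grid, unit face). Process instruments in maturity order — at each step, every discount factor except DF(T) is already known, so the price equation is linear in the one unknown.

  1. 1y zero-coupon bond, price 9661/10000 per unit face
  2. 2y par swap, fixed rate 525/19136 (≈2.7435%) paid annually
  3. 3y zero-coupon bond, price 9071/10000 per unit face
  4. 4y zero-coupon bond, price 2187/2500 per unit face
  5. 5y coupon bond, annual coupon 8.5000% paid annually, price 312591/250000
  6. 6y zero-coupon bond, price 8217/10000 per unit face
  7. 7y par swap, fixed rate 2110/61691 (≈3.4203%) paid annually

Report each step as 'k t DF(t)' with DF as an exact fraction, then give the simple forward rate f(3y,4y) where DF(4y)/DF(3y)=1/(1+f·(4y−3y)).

1 1 9661/10000
2 2 379/400
3 3 9071/10000
4 4 2187/2500
5 5 8629/10000
6 6 8217/10000
7 7 789/1000
f(3y,4y) = ((9071/10000)/(2187/2500) − 1)/(1) = 323/8748 ≈ 3.6923%

step 1 [1y] zero: DF = P = 9661/10000 ≈ 0.966100
step 2 [2y] swap r/1=525/19136: DF=(1 − 525/19136·(0.966100))/(1+525/19136) = 379/400 ≈ 0.947500
step 3 [3y] zero: DF = P = 9071/10000 ≈ 0.907100
step 4 [4y] zero: DF = P = 2187/2500 ≈ 0.874800
step 5 [5y] bond c/1=17/200: DF=(312591/250000 − 17/200·(0.966100+0.947500+0.907100+0.874800))/(1+17/200) = 8629/10000 ≈ 0.862900
step 6 [6y] zero: DF = P = 8217/10000 ≈ 0.821700
step 7 [7y] swap r/1=2110/61691: DF=(1 − 2110/61691·(0.966100+0.947500+0.907100+0.874800+0.862900+0.821700))/(1+2110/61691) = 789/1000 ≈ 0.789000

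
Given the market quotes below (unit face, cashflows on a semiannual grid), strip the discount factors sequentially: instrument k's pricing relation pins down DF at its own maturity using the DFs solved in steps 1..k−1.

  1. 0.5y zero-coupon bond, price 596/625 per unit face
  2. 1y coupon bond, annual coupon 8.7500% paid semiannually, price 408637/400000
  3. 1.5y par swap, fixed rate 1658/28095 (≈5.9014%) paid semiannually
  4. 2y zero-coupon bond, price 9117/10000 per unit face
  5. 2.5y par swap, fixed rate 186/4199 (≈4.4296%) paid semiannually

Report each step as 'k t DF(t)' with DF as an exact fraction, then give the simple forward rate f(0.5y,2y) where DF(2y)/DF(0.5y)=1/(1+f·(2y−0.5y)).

1 1/2 596/625
2 1 2347/2500
3 3/2 9171/10000
4 2 9117/10000
5 5/2 8977/10000
f(0.5y,2y) = ((596/625)/(9117/10000) − 1)/(3/2) = 838/27351 ≈ 3.0639%

step 1 [0.5y] zero: DF = P = 596/625 ≈ 0.953600
step 2 [1y] bond c/2=7/160: DF=(408637/400000 − 7/160·(0.953600))/(1+7/160) = 2347/2500 ≈ 0.938800
step 3 [1.5y] swap r/2=829/28095: DF=(1 − 829/28095·(0.953600+0.938800))/(1+829/28095) = 9171/10000 ≈ 0.917100
step 4 [2y] zero: DF = P = 9117/10000 ≈ 0.911700
step 5 [2.5y] swap r/2=93/4199: DF=(1 − 93/4199·(0.953600+0.938800+0.917100+0.911700))/(1+93/4199) = 8977/10000 ≈ 0.897700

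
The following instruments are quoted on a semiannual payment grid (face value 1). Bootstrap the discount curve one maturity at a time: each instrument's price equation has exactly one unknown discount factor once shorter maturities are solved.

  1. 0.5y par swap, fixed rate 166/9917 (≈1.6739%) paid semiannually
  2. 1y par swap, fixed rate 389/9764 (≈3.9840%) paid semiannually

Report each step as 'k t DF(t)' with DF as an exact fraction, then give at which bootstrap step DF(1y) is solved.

1 1/2 9917/10000
2 1 9611/10000
DF(1y) is solved at step 2

step 1 [0.5y] swap r/2=83/9917: DF=(1 − 83/9917·(0))/(1+83/9917) = 9917/10000 ≈ 0.991700
step 2 [1y] swap r/2=389/19528: DF=(1 − 389/19528·(0.991700))/(1+389/19528) = 9611/10000 ≈ 0.961100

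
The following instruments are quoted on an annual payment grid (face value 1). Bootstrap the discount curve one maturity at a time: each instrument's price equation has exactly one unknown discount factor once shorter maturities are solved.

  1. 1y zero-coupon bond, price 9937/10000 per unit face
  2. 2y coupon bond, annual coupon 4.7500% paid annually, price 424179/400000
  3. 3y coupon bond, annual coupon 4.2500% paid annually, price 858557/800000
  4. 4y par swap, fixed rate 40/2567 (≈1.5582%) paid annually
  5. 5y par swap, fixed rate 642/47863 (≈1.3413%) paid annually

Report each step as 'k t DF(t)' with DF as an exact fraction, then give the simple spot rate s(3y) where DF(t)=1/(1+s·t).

1 1 9937/10000
2 2 9673/10000
3 3 1899/2000
4 4 47/50
5 5 4679/5000
s(3y) = (1/(1899/2000) − 1)/(3) = 101/5697 ≈ 1.7729%

step 1 [1y] zero: DF = P = 9937/10000 ≈ 0.993700
step 2 [2y] bond c/1=19/400: DF=(424179/400000 − 19/400·(0.993700))/(1+19/400) = 9673/10000 ≈ 0.967300
step 3 [3y] bond c/1=17/400: DF=(858557/800000 − 17/400·(0.993700+0.967300))/(1+17/400) = 1899/2000 ≈ 0.949500
step 4 [4y] swap r/1=40/2567: DF=(1 − 40/2567·(0.993700+0.967300+0.949500))/(1+40/2567) = 47/50 ≈ 0.940000
step 5 [5y] swap r/1=642/47863: DF=(1 − 642/47863·(0.993700+0.967300+0.949500+0.940000))/(1+642/47863) = 4679/5000 ≈ 0.935800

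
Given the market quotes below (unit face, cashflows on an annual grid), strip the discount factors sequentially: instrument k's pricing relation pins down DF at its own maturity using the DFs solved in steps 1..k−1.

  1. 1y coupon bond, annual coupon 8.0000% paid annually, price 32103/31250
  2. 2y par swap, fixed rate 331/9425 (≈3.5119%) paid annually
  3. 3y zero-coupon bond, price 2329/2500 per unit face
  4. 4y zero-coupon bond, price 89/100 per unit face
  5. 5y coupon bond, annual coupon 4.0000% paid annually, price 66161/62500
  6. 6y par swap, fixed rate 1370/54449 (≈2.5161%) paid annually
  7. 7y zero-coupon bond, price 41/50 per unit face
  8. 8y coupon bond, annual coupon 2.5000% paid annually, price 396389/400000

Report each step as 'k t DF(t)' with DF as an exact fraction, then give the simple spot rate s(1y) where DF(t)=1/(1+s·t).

1 1 1189/1250
2 2 4669/5000
3 3 2329/2500
4 4 89/100
5 5 8753/10000
6 6 863/1000
7 7 41/50
8 8 407/500
s(1y) = (1/(1189/1250) − 1)/(1) = 61/1189 ≈ 5.1304%

step 1 [1y] bond c/1=2/25: DF=(32103/31250 − 2/25·(0))/(1+2/25) = 1189/1250 ≈ 0.951200
step 2 [2y] swap r/1=331/9425: DF=(1 − 331/9425·(0.951200))/(1+331/9425) = 4669/5000 ≈ 0.933800
step 3 [3y] zero: DF = P = 2329/2500 ≈ 0.931600
step 4 [4y] zero: DF = P = 89/100 ≈ 0.890000
step 5 [5y] bond c/1=1/25: DF=(66161/62500 − 1/25·(0.951200+0.933800+0.931600+0.890000))/(1+1/25) = 8753/10000 ≈ 0.875300
step 6 [6y] swap r/1=1370/54449: DF=(1 − 1370/54449·(0.951200+0.933800+0.931600+0.890000+0.875300))/(1+1370/54449) = 863/1000 ≈ 0.863000
step 7 [7y] zero: DF = P = 41/50 ≈ 0.820000
step 8 [8y] bond c/1=1/40: DF=(396389/400000 − 1/40·(0.951200+0.933800+0.931600+0.890000+0.875300+0.863000+0.820000))/(1+1/40) = 407/500 ≈ 0.814000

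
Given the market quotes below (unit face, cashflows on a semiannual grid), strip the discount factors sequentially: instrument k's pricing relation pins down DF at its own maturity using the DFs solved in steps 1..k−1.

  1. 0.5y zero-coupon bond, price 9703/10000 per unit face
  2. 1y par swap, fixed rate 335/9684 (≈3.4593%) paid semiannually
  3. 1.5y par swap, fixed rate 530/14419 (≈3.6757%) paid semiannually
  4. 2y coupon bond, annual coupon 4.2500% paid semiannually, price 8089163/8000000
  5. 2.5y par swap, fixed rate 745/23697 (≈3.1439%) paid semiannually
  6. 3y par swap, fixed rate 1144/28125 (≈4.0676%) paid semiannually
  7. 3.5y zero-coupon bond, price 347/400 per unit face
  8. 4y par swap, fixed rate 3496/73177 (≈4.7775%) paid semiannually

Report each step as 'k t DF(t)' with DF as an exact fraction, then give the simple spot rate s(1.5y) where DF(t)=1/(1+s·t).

1 1/2 9703/10000
2 1 1933/2000
3 3/2 947/1000
4 2 9301/10000
5 5/2 1851/2000
6 3 1107/1250
7 7/2 347/400
8 4 2063/2500
s(1.5y) = (1/(947/1000) − 1)/(3/2) = 106/2841 ≈ 3.7311%

step 1 [0.5y] zero: DF = P = 9703/10000 ≈ 0.970300
step 2 [1y] swap r/2=335/19368: DF=(1 − 335/19368·(0.970300))/(1+335/19368) = 1933/2000 ≈ 0.966500
step 3 [1.5y] swap r/2=265/14419: DF=(1 − 265/14419·(0.970300+0.966500))/(1+265/14419) = 947/1000 ≈ 0.947000
step 4 [2y] bond c/2=17/800: DF=(8089163/8000000 − 17/800·(0.970300+0.966500+0.947000))/(1+17/800) = 9301/10000 ≈ 0.930100
step 5 [2.5y] swap r/2=745/47394: DF=(1 − 745/47394·(0.970300+0.966500+0.947000+0.930100))/(1+745/47394) = 1851/2000 ≈ 0.925500
step 6 [3y] swap r/2=572/28125: DF=(1 − 572/28125·(0.970300+0.966500+0.947000+0.930100+0.925500))/(1+572/28125) = 1107/1250 ≈ 0.885600
step 7 [3.5y] zero: DF = P = 347/400 ≈ 0.867500
step 8 [4y] swap r/2=1748/73177: DF=(1 − 1748/73177·(0.970300+0.966500+0.947000+0.930100+0.925500+0.885600+0.867500))/(1+1748/73177) = 2063/2500 ≈ 0.825200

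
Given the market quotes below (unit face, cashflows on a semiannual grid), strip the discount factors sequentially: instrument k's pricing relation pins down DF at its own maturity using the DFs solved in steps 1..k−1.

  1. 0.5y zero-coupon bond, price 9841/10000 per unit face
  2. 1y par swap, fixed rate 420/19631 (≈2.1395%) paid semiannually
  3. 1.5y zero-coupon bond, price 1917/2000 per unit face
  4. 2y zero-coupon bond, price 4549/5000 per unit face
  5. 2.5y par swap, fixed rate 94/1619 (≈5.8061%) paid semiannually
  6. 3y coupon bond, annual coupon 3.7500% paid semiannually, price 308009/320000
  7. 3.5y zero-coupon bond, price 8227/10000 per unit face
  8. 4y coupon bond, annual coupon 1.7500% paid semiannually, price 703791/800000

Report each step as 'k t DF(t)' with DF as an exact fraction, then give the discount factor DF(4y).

1 1/2 9841/10000
2 1 979/1000
3 3/2 1917/2000
4 2 4549/5000
5 5/2 8637/10000
6 3 1073/1250
7 7/2 8227/10000
8 4 1021/1250
DF(4y) = 1021/1250 ≈ 0.816800

step 1 [0.5y] zero: DF = P = 9841/10000 ≈ 0.984100
step 2 [1y] swap r/2=210/19631: DF=(1 − 210/19631·(0.984100))/(1+210/19631) = 979/1000 ≈ 0.979000
step 3 [1.5y] zero: DF = P = 1917/2000 ≈ 0.958500
step 4 [2y] zero: DF = P = 4549/5000 ≈ 0.909800
step 5 [2.5y] swap r/2=47/1619: DF=(1 − 47/1619·(0.984100+0.979000+0.958500+0.909800))/(1+47/1619) = 8637/10000 ≈ 0.863700
step 6 [3y] bond c/2=3/160: DF=(308009/320000 − 3/160·(0.984100+0.979000+0.958500+0.909800+0.863700))/(1+3/160) = 1073/1250 ≈ 0.858400
step 7 [3.5y] zero: DF = P = 8227/10000 ≈ 0.822700
step 8 [4y] bond c/2=7/800: DF=(703791/800000 − 7/800·(0.984100+0.979000+0.958500+0.909800+0.863700+0.858400+0.822700))/(1+7/800) = 1021/1250 ≈ 0.816800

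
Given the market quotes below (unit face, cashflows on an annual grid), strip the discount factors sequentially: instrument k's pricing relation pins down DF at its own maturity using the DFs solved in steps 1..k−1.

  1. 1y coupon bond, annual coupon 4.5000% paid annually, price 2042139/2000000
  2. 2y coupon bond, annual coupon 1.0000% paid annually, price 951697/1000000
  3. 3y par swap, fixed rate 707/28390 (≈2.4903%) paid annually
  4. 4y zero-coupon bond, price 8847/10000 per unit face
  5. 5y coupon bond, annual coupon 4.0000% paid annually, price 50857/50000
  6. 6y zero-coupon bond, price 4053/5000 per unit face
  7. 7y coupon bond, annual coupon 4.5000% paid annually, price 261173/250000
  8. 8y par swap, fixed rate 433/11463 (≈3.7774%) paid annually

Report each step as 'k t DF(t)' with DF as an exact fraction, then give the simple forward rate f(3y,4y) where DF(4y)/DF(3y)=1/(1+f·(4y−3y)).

step 1 [1y] bond c/1=9/200: DF=(2042139/2000000 − 9/200·(0))/(1+9/200) = 9771/10000 ≈ 0.977100
step 2 [2y] bond c/1=1/100: DF=(951697/1000000 − 1/100·(0.977100))/(1+1/100) = 4663/5000 ≈ 0.932600
step 3 [3y] swap r/1=707/28390: DF=(1 − 707/28390·(0.977100+0.932600))/(1+707/28390) = 9293/10000 ≈ 0.929300
step 4 [4y] zero: DF = P = 8847/10000 ≈ 0.884700
step 5 [5y] bond c/1=1/25: DF=(50857/50000 − 1/25·(0.977100+0.932600+0.929300+0.884700))/(1+1/25) = 2087/2500 ≈ 0.834800
step 6 [6y] zero: DF = P = 4053/5000 ≈ 0.810600
step 7 [7y] bond c/1=9/200: DF=(261173/250000 − 9/200·(0.977100+0.932600+0.929300+0.884700+0.834800+0.810600))/(1+9/200) = 1537/2000 ≈ 0.768500
step 8 [8y] swap r/1=433/11463: DF=(1 − 433/11463·(0.977100+0.932600+0.929300+0.884700+0.834800+0.810600+0.768500))/(1+433/11463) = 3701/5000 ≈ 0.740200

1 1 9771/10000
2 2 4663/5000
3 3 9293/10000
4 4 8847/10000
5 5 2087/2500
6 6 4053/5000
7 7 1537/2000
8 8 3701/5000
f(3y,4y) = ((9293/10000)/(8847/10000) − 1)/(1) = 446/8847 ≈ 5.0413%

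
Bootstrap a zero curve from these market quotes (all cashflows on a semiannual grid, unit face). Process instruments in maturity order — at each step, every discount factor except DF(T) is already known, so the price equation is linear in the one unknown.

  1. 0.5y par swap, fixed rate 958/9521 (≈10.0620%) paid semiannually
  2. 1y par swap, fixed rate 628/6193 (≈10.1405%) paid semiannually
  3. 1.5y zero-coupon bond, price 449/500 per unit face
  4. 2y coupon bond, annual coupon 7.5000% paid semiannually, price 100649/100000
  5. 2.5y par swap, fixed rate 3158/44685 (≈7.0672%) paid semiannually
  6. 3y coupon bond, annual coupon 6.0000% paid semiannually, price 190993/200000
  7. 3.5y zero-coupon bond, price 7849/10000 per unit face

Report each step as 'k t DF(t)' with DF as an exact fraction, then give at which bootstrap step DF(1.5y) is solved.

step 1 [0.5y] swap r/2=479/9521: DF=(1 − 479/9521·(0))/(1+479/9521) = 9521/10000 ≈ 0.952100
step 2 [1y] swap r/2=314/6193: DF=(1 − 314/6193·(0.952100))/(1+314/6193) = 4529/5000 ≈ 0.905800
step 3 [1.5y] zero: DF = P = 449/500 ≈ 0.898000
step 4 [2y] bond c/2=3/80: DF=(100649/100000 − 3/80·(0.952100+0.905800+0.898000))/(1+3/80) = 1741/2000 ≈ 0.870500
step 5 [2.5y] swap r/2=1579/44685: DF=(1 − 1579/44685·(0.952100+0.905800+0.898000+0.870500))/(1+1579/44685) = 8421/10000 ≈ 0.842100
step 6 [3y] bond c/2=3/100: DF=(190993/200000 − 3/100·(0.952100+0.905800+0.898000+0.870500+0.842100))/(1+3/100) = 797/1000 ≈ 0.797000
step 7 [3.5y] zero: DF = P = 7849/10000 ≈ 0.784900

1 1/2 9521/10000
2 1 4529/5000
3 3/2 449/500
4 2 1741/2000
5 5/2 8421/10000
6 3 797/1000
7 7/2 7849/10000
DF(1.5y) is solved at step 3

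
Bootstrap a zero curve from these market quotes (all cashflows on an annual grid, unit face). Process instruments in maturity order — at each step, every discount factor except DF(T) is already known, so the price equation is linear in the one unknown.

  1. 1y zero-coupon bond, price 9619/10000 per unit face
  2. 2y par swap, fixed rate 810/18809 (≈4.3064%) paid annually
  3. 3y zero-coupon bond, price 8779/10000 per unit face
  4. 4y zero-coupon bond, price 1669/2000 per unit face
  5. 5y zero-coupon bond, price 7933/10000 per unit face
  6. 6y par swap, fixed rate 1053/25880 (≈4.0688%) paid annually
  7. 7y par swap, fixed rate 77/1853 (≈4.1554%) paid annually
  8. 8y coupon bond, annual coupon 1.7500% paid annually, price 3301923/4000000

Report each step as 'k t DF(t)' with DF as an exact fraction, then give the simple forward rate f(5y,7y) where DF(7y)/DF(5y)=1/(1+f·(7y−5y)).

1 1 9619/10000
2 2 919/1000
3 3 8779/10000
4 4 1669/2000
5 5 7933/10000
6 6 3947/5000
7 7 471/625
8 8 7093/10000
f(5y,7y) = ((7933/10000)/(471/625) − 1)/(2) = 397/15072 ≈ 2.6340%

step 1 [1y] zero: DF = P = 9619/10000 ≈ 0.961900
step 2 [2y] swap r/1=810/18809: DF=(1 − 810/18809·(0.961900))/(1+810/18809) = 919/1000 ≈ 0.919000
step 3 [3y] zero: DF = P = 8779/10000 ≈ 0.877900
step 4 [4y] zero: DF = P = 1669/2000 ≈ 0.834500
step 5 [5y] zero: DF = P = 7933/10000 ≈ 0.793300
step 6 [6y] swap r/1=1053/25880: DF=(1 − 1053/25880·(0.961900+0.919000+0.877900+0.834500+0.793300))/(1+1053/25880) = 3947/5000 ≈ 0.789400
step 7 [7y] swap r/1=77/1853: DF=(1 − 77/1853·(0.961900+0.919000+0.877900+0.834500+0.793300+0.789400))/(1+77/1853) = 471/625 ≈ 0.753600
step 8 [8y] bond c/1=7/400: DF=(3301923/4000000 − 7/400·(0.961900+0.919000+0.877900+0.834500+0.793300+0.789400+0.753600))/(1+7/400) = 7093/10000 ≈ 0.709300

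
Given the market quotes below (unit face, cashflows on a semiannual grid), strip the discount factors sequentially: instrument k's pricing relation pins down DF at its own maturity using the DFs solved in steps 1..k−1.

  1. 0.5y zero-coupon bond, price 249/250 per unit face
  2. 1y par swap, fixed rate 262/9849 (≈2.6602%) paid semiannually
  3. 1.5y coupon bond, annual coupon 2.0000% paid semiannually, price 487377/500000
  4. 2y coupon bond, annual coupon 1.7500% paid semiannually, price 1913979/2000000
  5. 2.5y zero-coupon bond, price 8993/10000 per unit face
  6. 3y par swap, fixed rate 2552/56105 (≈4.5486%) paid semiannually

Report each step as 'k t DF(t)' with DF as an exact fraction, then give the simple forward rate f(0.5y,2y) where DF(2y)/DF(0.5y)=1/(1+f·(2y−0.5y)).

1 1/2 249/250
2 1 4869/5000
3 3/2 591/625
4 2 4617/5000
5 5/2 8993/10000
6 3 2181/2500
f(0.5y,2y) = ((249/250)/(4617/5000) − 1)/(3/2) = 242/4617 ≈ 5.2415%

step 1 [0.5y] zero: DF = P = 249/250 ≈ 0.996000
step 2 [1y] swap r/2=131/9849: DF=(1 − 131/9849·(0.996000))/(1+131/9849) = 4869/5000 ≈ 0.973800
step 3 [1.5y] bond c/2=1/100: DF=(487377/500000 − 1/100·(0.996000+0.973800))/(1+1/100) = 591/625 ≈ 0.945600
step 4 [2y] bond c/2=7/800: DF=(1913979/2000000 − 7/800·(0.996000+0.973800+0.945600))/(1+7/800) = 4617/5000 ≈ 0.923400
step 5 [2.5y] zero: DF = P = 8993/10000 ≈ 0.899300
step 6 [3y] swap r/2=1276/56105: DF=(1 − 1276/56105·(0.996000+0.973800+0.945600+0.923400+0.899300))/(1+1276/56105) = 2181/2500 ≈ 0.872400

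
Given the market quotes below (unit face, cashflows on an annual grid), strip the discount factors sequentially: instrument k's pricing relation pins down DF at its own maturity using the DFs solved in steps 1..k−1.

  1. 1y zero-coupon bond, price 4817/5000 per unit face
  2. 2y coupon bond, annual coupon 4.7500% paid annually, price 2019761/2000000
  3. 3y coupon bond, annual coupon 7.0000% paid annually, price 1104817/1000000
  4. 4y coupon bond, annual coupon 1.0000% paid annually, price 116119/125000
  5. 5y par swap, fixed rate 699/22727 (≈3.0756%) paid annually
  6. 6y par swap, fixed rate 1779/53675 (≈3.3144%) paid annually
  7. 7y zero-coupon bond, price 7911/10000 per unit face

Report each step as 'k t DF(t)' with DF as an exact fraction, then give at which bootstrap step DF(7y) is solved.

step 1 [1y] zero: DF = P = 4817/5000 ≈ 0.963400
step 2 [2y] bond c/1=19/400: DF=(2019761/2000000 − 19/400·(0.963400))/(1+19/400) = 2301/2500 ≈ 0.920400
step 3 [3y] bond c/1=7/100: DF=(1104817/1000000 − 7/100·(0.963400+0.920400))/(1+7/100) = 9093/10000 ≈ 0.909300
step 4 [4y] bond c/1=1/100: DF=(116119/125000 − 1/100·(0.963400+0.920400+0.909300))/(1+1/100) = 8921/10000 ≈ 0.892100
step 5 [5y] swap r/1=699/22727: DF=(1 − 699/22727·(0.963400+0.920400+0.909300+0.892100))/(1+699/22727) = 4301/5000 ≈ 0.860200
step 6 [6y] swap r/1=1779/53675: DF=(1 − 1779/53675·(0.963400+0.920400+0.909300+0.892100+0.860200))/(1+1779/53675) = 8221/10000 ≈ 0.822100
step 7 [7y] zero: DF = P = 7911/10000 ≈ 0.791100

1 1 4817/5000
2 2 2301/2500
3 3 9093/10000
4 4 8921/10000
5 5 4301/5000
6 6 8221/10000
7 7 7911/10000
DF(7y) is solved at step 7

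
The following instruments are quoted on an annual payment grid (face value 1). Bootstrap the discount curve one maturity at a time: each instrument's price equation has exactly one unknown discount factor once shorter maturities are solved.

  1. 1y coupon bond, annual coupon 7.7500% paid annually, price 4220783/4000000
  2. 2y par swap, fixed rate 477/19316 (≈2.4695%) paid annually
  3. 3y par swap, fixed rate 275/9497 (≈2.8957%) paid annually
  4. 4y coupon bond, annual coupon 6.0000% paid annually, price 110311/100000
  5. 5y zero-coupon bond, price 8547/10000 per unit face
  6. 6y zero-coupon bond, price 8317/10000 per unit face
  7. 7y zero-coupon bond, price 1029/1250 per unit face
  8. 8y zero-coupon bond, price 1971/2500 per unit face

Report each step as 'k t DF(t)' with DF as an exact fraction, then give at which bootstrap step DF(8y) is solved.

step 1 [1y] bond c/1=31/400: DF=(4220783/4000000 − 31/400·(0))/(1+31/400) = 9793/10000 ≈ 0.979300
step 2 [2y] swap r/1=477/19316: DF=(1 − 477/19316·(0.979300))/(1+477/19316) = 9523/10000 ≈ 0.952300
step 3 [3y] swap r/1=275/9497: DF=(1 − 275/9497·(0.979300+0.952300))/(1+275/9497) = 367/400 ≈ 0.917500
step 4 [4y] bond c/1=3/50: DF=(110311/100000 − 3/50·(0.979300+0.952300+0.917500))/(1+3/50) = 4397/5000 ≈ 0.879400
step 5 [5y] zero: DF = P = 8547/10000 ≈ 0.854700
step 6 [6y] zero: DF = P = 8317/10000 ≈ 0.831700
step 7 [7y] zero: DF = P = 1029/1250 ≈ 0.823200
step 8 [8y] zero: DF = P = 1971/2500 ≈ 0.788400

1 1 9793/10000
2 2 9523/10000
3 3 367/400
4 4 4397/5000
5 5 8547/10000
6 6 8317/10000
7 7 1029/1250
8 8 1971/2500
DF(8y) is solved at step 8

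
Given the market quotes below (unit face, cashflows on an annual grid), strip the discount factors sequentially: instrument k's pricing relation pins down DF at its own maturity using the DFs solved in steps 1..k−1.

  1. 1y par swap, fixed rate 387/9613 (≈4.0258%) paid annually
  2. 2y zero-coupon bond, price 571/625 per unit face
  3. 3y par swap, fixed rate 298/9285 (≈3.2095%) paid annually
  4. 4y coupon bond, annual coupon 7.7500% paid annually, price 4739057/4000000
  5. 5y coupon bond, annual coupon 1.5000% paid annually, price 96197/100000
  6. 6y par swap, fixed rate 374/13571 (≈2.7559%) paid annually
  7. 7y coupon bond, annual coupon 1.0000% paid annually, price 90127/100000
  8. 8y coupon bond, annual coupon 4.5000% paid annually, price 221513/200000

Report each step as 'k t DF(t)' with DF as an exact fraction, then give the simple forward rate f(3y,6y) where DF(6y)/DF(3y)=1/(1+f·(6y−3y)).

step 1 [1y] swap r/1=387/9613: DF=(1 − 387/9613·(0))/(1+387/9613) = 9613/10000 ≈ 0.961300
step 2 [2y] zero: DF = P = 571/625 ≈ 0.913600
step 3 [3y] swap r/1=298/9285: DF=(1 − 298/9285·(0.961300+0.913600))/(1+298/9285) = 4553/5000 ≈ 0.910600
step 4 [4y] bond c/1=31/400: DF=(4739057/4000000 − 31/400·(0.961300+0.913600+0.910600))/(1+31/400) = 562/625 ≈ 0.899200
step 5 [5y] bond c/1=3/200: DF=(96197/100000 − 3/200·(0.961300+0.913600+0.910600+0.899200))/(1+3/200) = 8933/10000 ≈ 0.893300
step 6 [6y] swap r/1=374/13571: DF=(1 − 374/13571·(0.961300+0.913600+0.910600+0.899200+0.893300))/(1+374/13571) = 1063/1250 ≈ 0.850400
step 7 [7y] bond c/1=1/100: DF=(90127/100000 − 1/100·(0.961300+0.913600+0.910600+0.899200+0.893300+0.850400))/(1+1/100) = 4193/5000 ≈ 0.838600
step 8 [8y] bond c/1=9/200: DF=(221513/200000 − 9/200·(0.961300+0.913600+0.910600+0.899200+0.893300+0.850400+0.838600))/(1+9/200) = 79/100 ≈ 0.790000

1 1 9613/10000
2 2 571/625
3 3 4553/5000
4 4 562/625
5 5 8933/10000
6 6 1063/1250
7 7 4193/5000
8 8 79/100
f(3y,6y) = ((4553/5000)/(1063/1250) − 1)/(3) = 301/12756 ≈ 2.3597%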